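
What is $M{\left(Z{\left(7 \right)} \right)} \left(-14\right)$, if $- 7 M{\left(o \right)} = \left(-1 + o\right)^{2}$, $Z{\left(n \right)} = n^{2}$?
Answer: $4608$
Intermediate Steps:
$M{\left(o \right)} = - \frac{\left(-1 + o\right)^{2}}{7}$
$M{\left(Z{\left(7 \right)} \right)} \left(-14\right) = - \frac{\left(-1 + 7^{2}\right)^{2}}{7} \left(-14\right) = - \frac{\left(-1 + 49\right)^{2}}{7} \left(-14\right) = - \frac{48^{2}}{7} \left(-14\right) = \left(- \frac{1}{7}\right) 2304 \left(-14\right) = \left(- \frac{2304}{7}\right) \left(-14\right) = 4608$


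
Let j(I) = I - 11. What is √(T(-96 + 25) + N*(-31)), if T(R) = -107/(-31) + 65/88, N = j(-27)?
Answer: 9*√27153830/1364 ≈ 34.383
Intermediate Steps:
j(I) = -11 + I
N = -38 (N = -11 - 27 = -38)
T(R) = 11431/2728 (T(R) = -107*(-1/31) + 65*(1/88) = 107/31 + 65/88 = 11431/2728)
√(T(-96 + 25) + N*(-31)) = √(11431/2728 - 38*(-31)) = √(11431/2728 + 1178) = √(3225015/2728) = 9*√27153830/1364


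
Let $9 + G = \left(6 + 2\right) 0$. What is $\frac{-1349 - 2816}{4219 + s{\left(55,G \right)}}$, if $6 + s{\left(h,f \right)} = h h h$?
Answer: $- \frac{4165}{170588} \approx -0.024416$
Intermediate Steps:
$G = -9$ ($G = -9 + \left(6 + 2\right) 0 = -9 + 8 \cdot 0 = -9 + 0 = -9$)
$s{\left(h,f \right)} = -6 + h^{3}$ ($s{\left(h,f \right)} = -6 + h h h = -6 + h^{2} h = -6 + h^{3}$)
$\frac{-1349 - 2816}{4219 + s{\left(55,G \right)}} = \frac{-1349 - 2816}{4219 - \left(6 - 55^{3}\right)} = - \frac{4165}{4219 + \left(-6 + 166375\right)} = - \frac{4165}{4219 + 166369} = - \frac{4165}{170588}$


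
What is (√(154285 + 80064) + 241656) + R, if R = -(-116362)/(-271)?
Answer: 65372414/271 + √234349 ≈ 2.4171e+5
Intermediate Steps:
R = -116362/271 (R = -(-116362)*(-1)/271 = -146*797/271 = -116362/271 ≈ -429.38)
(√(154285 + 80064) + 241656) + R = (√(154285 + 80064) + 241656) - 116362/271 = (√234349 + 241656) - 116362/271 = (241656 + √234349) - 116362/271 = 65372414/271 + √234349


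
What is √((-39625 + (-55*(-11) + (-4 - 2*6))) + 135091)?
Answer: √96055 ≈ 309.93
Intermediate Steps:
√((-39625 + (-55*(-11) + (-4 - 2*6))) + 135091) = √((-39625 + (605 + (-4 - 12))) + 135091) = √((-39625 + (605 - 16)) + 135091) = √((-39625 + 589) + 135091) = √(-39036 + 135091) = √96055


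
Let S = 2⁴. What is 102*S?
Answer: 1632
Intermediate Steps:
S = 16
102*S = 102*16 = 1632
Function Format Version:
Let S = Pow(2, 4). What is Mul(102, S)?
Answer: 1632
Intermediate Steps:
S = 16
Mul(102, S) = Mul(102, 16) = 1632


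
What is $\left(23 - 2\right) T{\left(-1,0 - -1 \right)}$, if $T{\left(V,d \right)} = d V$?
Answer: $-21$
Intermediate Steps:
$T{\left(V,d \right)} = V d$
$\left(23 - 2\right) T{\left(-1,0 - -1 \right)} = \left(23 - 2\right) \left(- (0 - -1)\right) = 21 \left(- (0 + 1)\right) = 21 \left(\left(-1\right) 1\right) = 21 \left(-1\right) = -21$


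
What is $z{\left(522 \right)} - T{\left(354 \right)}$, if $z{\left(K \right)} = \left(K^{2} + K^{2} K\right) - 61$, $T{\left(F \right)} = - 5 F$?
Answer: $142510841$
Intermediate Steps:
$z{\left(K \right)} = -61 + K^{2} + K^{3}$ ($z{\left(K \right)} = \left(K^{2} + K^{3}\right) - 61 = -61 + K^{2} + K^{3}$)
$z{\left(522 \right)} - T{\left(354 \right)} = \left(-61 + 522^{2} + 522^{3}\right) - \left(-5\right) 354 = \left(-61 + 272484 + 142236648\right) - -1770 = 142509071 + 1770 = 142510841$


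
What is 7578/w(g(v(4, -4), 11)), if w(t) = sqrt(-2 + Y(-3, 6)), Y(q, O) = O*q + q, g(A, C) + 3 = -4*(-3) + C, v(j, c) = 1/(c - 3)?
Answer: -7578*I*sqrt(23)/23 ≈ -1580.1*I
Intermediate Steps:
v(j, c) = 1/(-3 + c)
g(A, C) = 9 + C (g(A, C) = -3 + (-4*(-3) + C) = -3 + (12 + C) = 9 + C)
Y(q, O) = q + O*q
w(t) = I*sqrt(23) (w(t) = sqrt(-2 - 3*(1 + 6)) = sqrt(-2 - 3*7) = sqrt(-2 - 21) = sqrt(-23) = I*sqrt(23))
7578/w(g(v(4, -4), 11)) = 7578/((I*sqrt(23))) = 7578*(-I*sqrt(23)/23) = -7578*I*sqrt(23)/23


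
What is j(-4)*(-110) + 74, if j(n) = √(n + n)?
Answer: 74 - 220*I*√2 ≈ 74.0 - 311.13*I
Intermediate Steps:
j(n) = √2*√n (j(n) = √(2*n) = √2*√n)
j(-4)*(-110) + 74 = (√2*√(-4))*(-110) + 74 = (√2*(2*I))*(-110) + 74 = (2*I*√2)*(-110) + 74 = -220*I*√2 + 74 = 74 - 220*I*√2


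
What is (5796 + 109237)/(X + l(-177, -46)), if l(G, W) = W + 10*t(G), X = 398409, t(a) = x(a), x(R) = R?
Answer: 115033/396593 ≈ 0.29005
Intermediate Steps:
t(a) = a
l(G, W) = W + 10*G
(5796 + 109237)/(X + l(-177, -46)) = (5796 + 109237)/(398409 + (-46 + 10*(-177))) = 115033/(398409 + (-46 - 1770)) = 115033/(398409 - 1816) = 115033/396593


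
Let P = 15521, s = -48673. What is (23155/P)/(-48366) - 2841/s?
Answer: 193779957601/3321660946698 ≈ 0.058338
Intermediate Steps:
(23155/P)/(-48366) - 2841/s = (23155/15521)/(-48366) - 2841/(-48673) = (23155*(1/15521))*(-1/48366) - 2841*(-1/48673) = (2105/1411)*(-1/48366) + 2841/48673 = -2105/68244426 + 2841/48673 = 193779957601/3321660946698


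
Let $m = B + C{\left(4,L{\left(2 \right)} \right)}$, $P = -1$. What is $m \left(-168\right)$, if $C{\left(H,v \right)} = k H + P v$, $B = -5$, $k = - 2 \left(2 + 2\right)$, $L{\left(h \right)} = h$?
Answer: $6552$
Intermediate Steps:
$k = -8$ ($k = \left(-2\right) 4 = -8$)
$C{\left(H,v \right)} = - v - 8 H$ ($C{\left(H,v \right)} = - 8 H - v = - v - 8 H$)
$m = -39$ ($m = -5 - 34 = -39$)
$m \left(-168\right) = \left(-39\right) \left(-168\right) = 6552$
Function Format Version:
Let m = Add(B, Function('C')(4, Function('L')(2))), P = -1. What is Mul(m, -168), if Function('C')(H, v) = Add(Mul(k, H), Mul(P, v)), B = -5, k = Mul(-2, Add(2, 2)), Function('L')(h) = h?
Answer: 6552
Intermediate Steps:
k = -8 (k = Mul(-2, 4) = -8)
Function('C')(H, v) = Add(Mul(-1, v), Mul(-8, H)) (Function('C')(H, v) = Add(Mul(-8, H), Mul(-1, v)) = Add(Mul(-1, v), Mul(-8, H)))
m = -39 (m = Add(-5, Add(Mul(-1, 2), Mul(-8, 4))) = Add(-5, Add(-2, -32)) = Add(-5, -34) = -39)
Mul(m, -168) = Mul(-39, -168) = 6552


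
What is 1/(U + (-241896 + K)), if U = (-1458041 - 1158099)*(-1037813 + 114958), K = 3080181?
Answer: 1/2414320717985 ≈ 4.1420e-13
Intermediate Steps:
U = 2414317879700 (U = -2616140*(-922855) = 2414317879700)
1/(U + (-241896 + K)) = 1/(2414317879700 + (-241896 + 3080181)) = 1/(2414317879700 + 2838285) = 1/2414320717985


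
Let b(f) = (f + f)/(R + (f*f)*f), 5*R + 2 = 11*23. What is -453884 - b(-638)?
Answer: -589354806959736/1298470109 ≈ -4.5388e+5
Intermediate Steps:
R = 251/5 (R = -⅖ + (11*23)/5 = -⅖ + (⅕)*253 = -⅖ + 253/5 = 251/5 ≈ 50.200)
b(f) = 2*f/(251/5 + f³) (b(f) = (f + f)/(251/5 + (f*f)*f) = (2*f)/(251/5 + f²*f) = (2*f)/(251/5 + f³) = 2*f/(251/5 + f³))
-453884 - b(-638) = -453884 - 10*(-638)/(251 + 5*(-638)³) = -453884 - 10*(-638)/(251 + 5*(-259694072)) = -453884 - 10*(-638)/(251 - 1298470360) = -453884 - 10*(-638)/(-1298470109) = -453884 - 10*(-638)*(-1)/1298470109 = -453884 - 1*6380/1298470109 = -453884 - 6380/1298470109 = -589354806959736/1298470109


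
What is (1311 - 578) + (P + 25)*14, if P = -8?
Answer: 971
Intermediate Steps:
(1311 - 578) + (P + 25)*14 = (1311 - 578) + (-8 + 25)*14 = 733 + 17*14 = 733 + 238 = 971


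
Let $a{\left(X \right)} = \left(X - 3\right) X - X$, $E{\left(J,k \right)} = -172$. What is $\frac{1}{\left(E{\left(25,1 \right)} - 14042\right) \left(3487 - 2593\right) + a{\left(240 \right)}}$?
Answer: $- \frac{1}{12650676} \approx -7.9047 \cdot 10^{-8}$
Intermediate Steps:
$a{\left(X \right)} = - X + X \left(-3 + X\right)$ ($a{\left(X \right)} = \left(-3 + X\right) X - X = X \left(-3 + X\right) - X = - X + X \left(-3 + X\right)$)
$\frac{1}{\left(E{\left(25,1 \right)} - 14042\right) \left(3487 - 2593\right) + a{\left(240 \right)}} = \frac{1}{\left(-172 - 14042\right) \left(3487 - 2593\right) + 240 \left(-4 + 240\right)} = \frac{1}{\left(-14214\right) 894 + 240 \cdot 236} = \frac{1}{-12707316 + 56640} = \frac{1}{-12650676} = - \frac{1}{12650676}$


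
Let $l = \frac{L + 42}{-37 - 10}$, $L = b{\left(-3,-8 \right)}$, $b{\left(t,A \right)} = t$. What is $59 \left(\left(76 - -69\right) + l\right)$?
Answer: $\frac{399784}{47} \approx 8506.0$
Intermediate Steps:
$L = -3$
$l = - \frac{39}{47}$ ($l = \frac{-3 + 42}{-37 - 10} = \frac{39}{-47} = 39 \left(- \frac{1}{47}\right) = - \frac{39}{47} \approx -0.82979$)
$59 \left(\left(76 - -69\right) + l\right) = 59 \left(\left(76 - -69\right) - \frac{39}{47}\right) = 59 \left(\left(76 + 69\right) - \frac{39}{47}\right) = 59 \left(145 - \frac{39}{47}\right) = 59 \cdot \frac{6776}{47} = \frac{399784}{47}$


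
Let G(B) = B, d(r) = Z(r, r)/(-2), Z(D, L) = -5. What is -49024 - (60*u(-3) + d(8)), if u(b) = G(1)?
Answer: -98173/2 ≈ -49087.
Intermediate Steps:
d(r) = 5/2 (d(r) = -5/(-2) = -5*(-½) = 5/2)
u(b) = 1
-49024 - (60*u(-3) + d(8)) = -49024 - (60*1 + 5/2) = -49024 - (60 + 5/2) = -49024 - 1*125/2 = -49024 - 125/2 = -98173/2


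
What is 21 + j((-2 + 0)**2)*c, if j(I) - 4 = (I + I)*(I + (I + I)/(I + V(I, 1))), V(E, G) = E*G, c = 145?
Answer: 6401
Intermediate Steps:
j(I) = 4 + 2*I*(1 + I) (j(I) = 4 + (I + I)*(I + (I + I)/(I + I*1)) = 4 + (2*I)*(I + (2*I)/(I + I)) = 4 + (2*I)*(I + (2*I)/((2*I))) = 4 + (2*I)*(I + (2*I)*(1/(2*I))) = 4 + (2*I)*(I + 1) = 4 + (2*I)*(1 + I) = 4 + 2*I*(1 + I))
21 + j((-2 + 0)**2)*c = 21 + (4 + 2*(-2 + 0)**2 + 2*((-2 + 0)**2)**2)*145 = 21 + (4 + 2*(-2)**2 + 2*((-2)**2)**2)*145 = 21 + (4 + 2*4 + 2*4**2)*145 = 21 + (4 + 8 + 2*16)*145 = 21 + (4 + 8 + 32)*145 = 21 + 44*145 = 21 + 6380 = 6401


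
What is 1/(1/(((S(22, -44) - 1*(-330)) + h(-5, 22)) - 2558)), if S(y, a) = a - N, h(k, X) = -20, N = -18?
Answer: -2274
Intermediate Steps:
S(y, a) = 18 + a (S(y, a) = a - 1*(-18) = a + 18 = 18 + a)
1/(1/(((S(22, -44) - 1*(-330)) + h(-5, 22)) - 2558)) = 1/(1/((((18 - 44) - 1*(-330)) - 20) - 2558)) = 1/(1/(((-26 + 330) - 20) - 2558)) = 1/(1/((304 - 20) - 2558)) = 1/(1/(284 - 2558)) = 1/(1/(-2274)) = 1/(-1/2274) = -2274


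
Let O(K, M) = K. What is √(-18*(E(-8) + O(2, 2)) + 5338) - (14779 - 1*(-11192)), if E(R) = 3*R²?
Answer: -25971 + √1846 ≈ -25928.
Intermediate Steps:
√(-18*(E(-8) + O(2, 2)) + 5338) - (14779 - 1*(-11192)) = √(-18*(3*(-8)² + 2) + 5338) - (14779 - 1*(-11192)) = √(-18*(3*64 + 2) + 5338) - (14779 + 11192) = √(-18*(192 + 2) + 5338) - 1*25971 = √(-18*194 + 5338) - 25971 = √(-3492 + 5338) - 25971 = √1846 - 25971 = -25971 + √1846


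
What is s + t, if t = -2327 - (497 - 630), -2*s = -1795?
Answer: -2593/2 ≈ -1296.5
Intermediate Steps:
s = 1795/2 (s = -½*(-1795) = 1795/2 ≈ 897.50)
t = -2194 (t = -2327 - 1*(-133) = -2327 + 133 = -2194)
s + t = 1795/2 - 2194 = -2593/2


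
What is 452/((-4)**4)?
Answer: 113/64 ≈ 1.7656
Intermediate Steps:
452/((-4)**4) = 452/256 = 452*(1/256) = 113/64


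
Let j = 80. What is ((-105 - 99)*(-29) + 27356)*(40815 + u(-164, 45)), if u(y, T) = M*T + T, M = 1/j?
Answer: 2719025271/2 ≈ 1.3595e+9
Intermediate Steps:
M = 1/80 ≈ 0.012500
u(y, T) = 81*T/80 (u(y, T) = T/80 + T = 81*T/80)
((-105 - 99)*(-29) + 27356)*(40815 + u(-164, 45)) = ((-105 - 99)*(-29) + 27356)*(40815 + (81/80)*45) = (-204*(-29) + 27356)*(40815 + 729/16) = (5916 + 27356)*(653769/16) = 33272*(653769/16) = 2719025271/2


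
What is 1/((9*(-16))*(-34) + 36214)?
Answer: 1/41110 ≈ 2.4325e-5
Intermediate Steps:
1/((9*(-16))*(-34) + 36214) = 1/(-144*(-34) + 36214) = 1/(4896 + 36214) = 1/41110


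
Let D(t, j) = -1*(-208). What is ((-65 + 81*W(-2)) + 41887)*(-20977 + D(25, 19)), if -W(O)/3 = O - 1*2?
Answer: -888788586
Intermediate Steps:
W(O) = 6 - 3*O (W(O) = -3*(O - 1*2) = -3*(O - 2) = -3*(-2 + O) = 6 - 3*O)
D(t, j) = 208
((-65 + 81*W(-2)) + 41887)*(-20977 + D(25, 19)) = ((-65 + 81*(6 - 3*(-2))) + 41887)*(-20977 + 208) = ((-65 + 81*(6 + 6)) + 41887)*(-20769) = ((-65 + 81*12) + 41887)*(-20769) = ((-65 + 972) + 41887)*(-20769) = (907 + 41887)*(-20769) = 42794*(-20769) = -888788586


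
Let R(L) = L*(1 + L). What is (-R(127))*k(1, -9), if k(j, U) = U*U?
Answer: -1316736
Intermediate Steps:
k(j, U) = U²
(-R(127))*k(1, -9) = -127*(1 + 127)*(-9)² = -127*128*81 = -1*16256*81 = -16256*81 = -1316736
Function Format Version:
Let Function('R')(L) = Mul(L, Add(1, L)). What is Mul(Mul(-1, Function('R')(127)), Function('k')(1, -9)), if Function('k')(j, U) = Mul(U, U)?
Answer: -1316736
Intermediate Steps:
Function('k')(j, U) = Pow(U, 2)
Mul(Mul(-1, Function('R')(127)), Function('k')(1, -9)) = Mul(Mul(-1, Mul(127, Add(1, 127))), Pow(-9, 2)) = Mul(Mul(-1, Mul(127, 128)), 81) = Mul(Mul(-1, 16256), 81) = Mul(-16256, 81) = -1316736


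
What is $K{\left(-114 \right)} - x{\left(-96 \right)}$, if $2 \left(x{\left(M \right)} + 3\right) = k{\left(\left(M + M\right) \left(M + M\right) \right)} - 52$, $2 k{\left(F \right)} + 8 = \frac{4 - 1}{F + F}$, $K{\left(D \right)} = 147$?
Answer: $\frac{17498111}{98304} \approx 178.0$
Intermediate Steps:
$k{\left(F \right)} = -4 + \frac{3}{4 F}$ ($k{\left(F \right)} = -4 + \frac{\left(4 - 1\right) \frac{1}{F + F}}{2} = -4 + \frac{3 \frac{1}{2 F}}{2} = -4 + \frac{\frac{3}{2} \frac{1}{F}}{2} = -4 + \frac{3}{4 F}$)
$x{\left(M \right)} = -31 + \frac{3}{32 M^{2}}$ ($x{\left(M \right)} = -3 + \frac{\left(-4 + \frac{3}{4 \left(M + M\right) \left(M + M\right)}\right) - 52}{2} = -3 + \frac{\left(-4 + \frac{3}{4 \cdot 2 M 2 M}\right) - 52}{2} = -3 + \frac{\left(-4 + \frac{3}{4 \cdot 4 M^{2}}\right) - 52}{2} = -3 + \frac{\left(-4 + \frac{3 \frac{1}{4 M^{2}}}{4}\right) - 52}{2} = -3 + \frac{\left(-4 + \frac{3}{16 M^{2}}\right) - 52}{2} = -3 + \frac{-56 + \frac{3}{16 M^{2}}}{2} = -3 - \left(28 - \frac{3}{32 M^{2}}\right) = -31 + \frac{3}{32 M^{2}}$)
$K{\left(-114 \right)} - x{\left(-96 \right)} = 147 - \left(-31 + \frac{3}{32 \cdot 9216}\right) = 147 - \left(-31 + \frac{3}{32} \cdot \frac{1}{9216}\right) = 147 - \left(-31 + \frac{1}{98304}\right) = 147 - - \frac{3047423}{98304} = 147 + \frac{3047423}{98304} = \frac{17498111}{98304}$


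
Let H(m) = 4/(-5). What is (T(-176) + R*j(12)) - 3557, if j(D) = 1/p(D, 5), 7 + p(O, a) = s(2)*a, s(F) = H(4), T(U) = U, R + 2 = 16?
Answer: -41077/11 ≈ -3734.3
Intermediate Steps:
R = 14 (R = -2 + 16 = 14)
H(m) = -4/5 (H(m) = 4*(-1/5) = -4/5)
s(F) = -4/5
p(O, a) = -7 - 4*a/5
j(D) = -1/11 (j(D) = 1/(-7 - 4/5*5) = 1/(-7 - 4) = 1/(-11) = -1/11)
(T(-176) + R*j(12)) - 3557 = (-176 + 14*(-1/11)) - 3557 = (-176 - 14/11) - 3557 = -1950/11 - 3557 = -41077/11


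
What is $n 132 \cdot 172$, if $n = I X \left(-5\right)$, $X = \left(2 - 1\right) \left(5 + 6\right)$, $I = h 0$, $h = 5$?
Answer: $0$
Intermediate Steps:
$I = 0$ ($I = 5 \cdot 0 = 0$)
$X = 11$ ($X = 1 \cdot 11 = 11$)
$n = 0$ ($n = 0 \cdot 11 \left(-5\right) = 0 \left(-55\right) = 0$)
$n 132 \cdot 172 = 0 \cdot 132 \cdot 172 = 0 \cdot 172 = 0$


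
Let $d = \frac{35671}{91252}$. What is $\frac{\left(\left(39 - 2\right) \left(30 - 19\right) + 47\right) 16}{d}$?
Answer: $\frac{662854528}{35671} \approx 18582.0$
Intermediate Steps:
$d = \frac{35671}{91252}$ ($d = 35671 \cdot \frac{1}{91252} = \frac{35671}{91252} \approx 0.39091$)
$\frac{\left(\left(39 - 2\right) \left(30 - 19\right) + 47\right) 16}{d} = \frac{\left(\left(39 - 2\right) \left(30 - 19\right) + 47\right) 16}{\frac{35671}{91252}} = \left(37 \cdot 11 + 47\right) 16 \cdot \frac{91252}{35671} = \left(407 + 47\right) 16 \cdot \frac{91252}{35671} = 454 \cdot 16 \cdot \frac{91252}{35671} = 7264 \cdot \frac{91252}{35671} = \frac{662854528}{35671}$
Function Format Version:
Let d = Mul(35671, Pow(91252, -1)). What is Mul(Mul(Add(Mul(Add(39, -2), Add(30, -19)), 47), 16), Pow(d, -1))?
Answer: Rational(662854528, 35671) ≈ 18582.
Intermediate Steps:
d = Rational(35671, 91252) (d = Mul(35671, Rational(1, 91252)) = Rational(35671, 91252) ≈ 0.39091)
Mul(Mul(Add(Mul(Add(39, -2), Add(30, -19)), 47), 16), Pow(d, -1)) = Mul(Mul(Add(Mul(Add(39, -2), Add(30, -19)), 47), 16), Pow(Rational(35671, 91252), -1)) = Mul(Mul(Add(Mul(37, 11), 47), 16), Rational(91252, 35671)) = Mul(Mul(Add(407, 47), 16), Rational(91252, 35671)) = Mul(Mul(454, 16), Rational(91252, 35671)) = Mul(7264, Rational(91252, 35671)) = Rational(662854528, 35671)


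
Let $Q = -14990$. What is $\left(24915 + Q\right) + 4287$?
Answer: $14212$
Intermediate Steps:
$\left(24915 + Q\right) + 4287 = \left(24915 - 14990\right) + 4287 = 9925 + 4287 = 14212$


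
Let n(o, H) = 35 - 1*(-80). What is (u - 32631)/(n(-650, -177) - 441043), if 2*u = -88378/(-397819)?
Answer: 811324225/10963096002 ≈ 0.074005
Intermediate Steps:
n(o, H) = 115 (n(o, H) = 35 + 80 = 115)
u = 44189/397819 (u = (-88378/(-397819))/2 = (-88378*(-1/397819))/2 = (½)*(88378/397819) = 44189/397819 ≈ 0.11108)
(u - 32631)/(n(-650, -177) - 441043) = (44189/397819 - 32631)/(115 - 441043) = -12981187600/397819/(-440928) = -12981187600/397819*(-1/440928) = 811324225/10963096002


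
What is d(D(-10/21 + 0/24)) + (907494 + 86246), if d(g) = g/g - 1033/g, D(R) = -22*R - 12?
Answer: 31821405/32 ≈ 9.9442e+5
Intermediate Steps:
D(R) = -12 - 22*R
d(g) = 1 - 1033/g
d(D(-10/21 + 0/24)) + (907494 + 86246) = (-1033 + (-12 - 22*(-10/21 + 0/24)))/(-12 - 22*(-10/21 + 0/24)) + (907494 + 86246) = (-1033 + (-12 - 22*(-10*1/21 + 0*(1/24))))/(-12 - 22*(-10*1/21 + 0*(1/24))) + 993740 = (-1033 + (-12 - 22*(-10/21 + 0)))/(-12 - 22*(-10/21 + 0)) + 993740 = (-1033 + (-12 - 22*(-10/21)))/(-12 - 22*(-10/21)) + 993740 = (-1033 + (-12 + 220/21))/(-12 + 220/21) + 993740 = (-1033 - 32/21)/(-32/21) + 993740 = -21/32*(-21725/21) + 993740 = 21725/32 + 993740 = 31821405/32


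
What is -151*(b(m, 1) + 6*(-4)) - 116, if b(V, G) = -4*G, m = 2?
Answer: 4112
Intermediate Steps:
-151*(b(m, 1) + 6*(-4)) - 116 = -151*(-4*1 + 6*(-4)) - 116 = -151*(-4 - 24) - 116 = -151*(-28) - 116 = 4228 - 116 = 4112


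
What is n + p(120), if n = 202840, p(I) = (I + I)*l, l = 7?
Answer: 204520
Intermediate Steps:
p(I) = 14*I (p(I) = (I + I)*7 = (2*I)*7 = 14*I)
n + p(120) = 202840 + 14*120 = 202840 + 1680 = 204520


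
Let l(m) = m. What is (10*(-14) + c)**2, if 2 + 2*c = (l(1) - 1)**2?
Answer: 19881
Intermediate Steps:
c = -1 (c = -1 + (1 - 1)**2/2 = -1 + (1/2)*0**2 = -1 + (1/2)*0 = -1 + 0 = -1)
(10*(-14) + c)**2 = (10*(-14) - 1)**2 = (-140 - 1)**2 = (-141)**2 = 19881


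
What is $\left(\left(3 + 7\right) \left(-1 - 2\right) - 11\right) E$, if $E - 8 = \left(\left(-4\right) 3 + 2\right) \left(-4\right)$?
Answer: $-1968$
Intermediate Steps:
$E = 48$ ($E = 8 + \left(\left(-4\right) 3 + 2\right) \left(-4\right) = 8 + \left(-12 + 2\right) \left(-4\right) = 8 - -40 = 8 + 40 = 48$)
$\left(\left(3 + 7\right) \left(-1 - 2\right) - 11\right) E = \left(\left(3 + 7\right) \left(-1 - 2\right) - 11\right) 48 = \left(10 \left(-3\right) - 11\right) 48 = \left(-30 - 11\right) 48 = \left(-41\right) 48 = -1968$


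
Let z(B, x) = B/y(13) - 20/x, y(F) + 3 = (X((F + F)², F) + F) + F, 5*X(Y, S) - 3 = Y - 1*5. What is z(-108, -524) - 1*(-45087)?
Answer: 1553360146/34453 ≈ 45086.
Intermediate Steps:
X(Y, S) = -⅖ + Y/5 (X(Y, S) = ⅗ + (Y - 1*5)/5 = ⅗ + (Y - 5)/5 = ⅗ + (-5 + Y)/5 = ⅗ + (-1 + Y/5) = -⅖ + Y/5)
y(F) = -17/5 + 2*F + 4*F²/5 (y(F) = -3 + (((-⅖ + (F + F)²/5) + F) + F) = -3 + (((-⅖ + (2*F)²/5) + F) + F) = -3 + (((-⅖ + (4*F²)/5) + F) + F) = -3 + (((-⅖ + 4*F²/5) + F) + F) = -3 + ((-⅖ + F + 4*F²/5) + F) = -3 + (-⅖ + 2*F + 4*F²/5) = -17/5 + 2*F + 4*F²/5)
z(B, x) = -20/x + 5*B/789 (z(B, x) = B/(-17/5 + 2*13 + (⅘)*13²) - 20/x = B/(-17/5 + 26 + (⅘)*169) - 20/x = B/(-17/5 + 26 + 676/5) - 20/x = B/(789/5) - 20/x = B*(5/789) - 20/x = 5*B/789 - 20/x = -20/x + 5*B/789)
z(-108, -524) - 1*(-45087) = (-20/(-524) + (5/789)*(-108)) - 1*(-45087) = (-20*(-1/524) - 180/263) + 45087 = (5/131 - 180/263) + 45087 = -22265/34453 + 45087 = 1553360146/34453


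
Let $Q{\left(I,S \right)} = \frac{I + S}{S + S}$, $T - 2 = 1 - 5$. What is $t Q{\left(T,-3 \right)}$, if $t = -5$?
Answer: $- \frac{25}{6} \approx -4.1667$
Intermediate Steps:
$T = -2$ ($T = 2 + \left(1 - 5\right) = 2 - 4 = -2$)
$Q{\left(I,S \right)} = \frac{I + S}{2 S}$
$t Q{\left(T,-3 \right)} = - 5 \frac{-2 - 3}{2 \left(-3\right)} = - 5 \cdot \frac{1}{2} \left(- \frac{1}{3}\right) \left(-5\right) = \left(-5\right) \frac{5}{6} = - \frac{25}{6}$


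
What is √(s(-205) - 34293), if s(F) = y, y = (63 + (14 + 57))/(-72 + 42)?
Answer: I*√7716930/15 ≈ 185.2*I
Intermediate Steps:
y = -67/15 (y = (63 + 71)/(-30) = 134*(-1/30) = -67/15 ≈ -4.4667)
s(F) = -67/15
√(s(-205) - 34293) = √(-67/15 - 34293) = √(-514462/15) = I*√7716930/15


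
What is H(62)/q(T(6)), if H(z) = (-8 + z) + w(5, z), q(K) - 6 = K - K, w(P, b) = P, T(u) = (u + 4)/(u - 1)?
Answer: 59/6 ≈ 9.8333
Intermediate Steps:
T(u) = (4 + u)/(-1 + u)
q(K) = 6 (q(K) = 6 + (K - K) = 6 + 0 = 6)
H(z) = -3 + z (H(z) = (-8 + z) + 5 = -3 + z)
H(62)/q(T(6)) = (-3 + 62)/6 = 59*(⅙) = 59/6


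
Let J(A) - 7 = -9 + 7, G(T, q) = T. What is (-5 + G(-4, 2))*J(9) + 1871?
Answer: 1826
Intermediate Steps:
J(A) = 5 (J(A) = 7 + (-9 + 7) = 7 - 2 = 5)
(-5 + G(-4, 2))*J(9) + 1871 = (-5 - 4)*5 + 1871 = -9*5 + 1871 = -45 + 1871 = 1826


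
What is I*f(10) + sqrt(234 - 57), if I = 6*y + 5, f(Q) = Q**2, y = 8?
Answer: 5300 + sqrt(177) ≈ 5313.3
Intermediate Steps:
I = 53 (I = 6*8 + 5 = 48 + 5 = 53)
I*f(10) + sqrt(234 - 57) = 53*10**2 + sqrt(234 - 57) = 53*100 + sqrt(177) = 5300 + sqrt(177)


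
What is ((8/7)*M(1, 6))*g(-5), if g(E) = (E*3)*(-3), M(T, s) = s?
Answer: 2160/7 ≈ 308.57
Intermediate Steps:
g(E) = -9*E (g(E) = (3*E)*(-3) = -9*E)
((8/7)*M(1, 6))*g(-5) = ((8/7)*6)*(-9*(-5)) = ((8*(⅐))*6)*45 = ((8/7)*6)*45 = (48/7)*45 = 2160/7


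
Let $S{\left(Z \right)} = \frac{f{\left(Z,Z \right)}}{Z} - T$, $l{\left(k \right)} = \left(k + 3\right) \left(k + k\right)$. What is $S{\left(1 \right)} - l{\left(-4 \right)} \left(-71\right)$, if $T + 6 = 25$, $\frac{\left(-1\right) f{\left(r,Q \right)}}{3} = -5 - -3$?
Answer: $555$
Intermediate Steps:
$f{\left(r,Q \right)} = 6$ ($f{\left(r,Q \right)} = - 3 \left(-5 - -3\right) = - 3 \left(-5 + 3\right) = \left(-3\right) \left(-2\right) = 6$)
$l{\left(k \right)} = 2 k \left(3 + k\right)$ ($l{\left(k \right)} = \left(3 + k\right) 2 k = 2 k \left(3 + k\right)$)
$T = 19$ ($T = -6 + 25 = 19$)
$S{\left(Z \right)} = -19 + \frac{6}{Z}$ ($S{\left(Z \right)} = \frac{6}{Z} - 19 = -19 + \frac{6}{Z}$)
$S{\left(1 \right)} - l{\left(-4 \right)} \left(-71\right) = \left(-19 + \frac{6}{1}\right) - 2 \left(-4\right) \left(3 - 4\right) \left(-71\right) = \left(-19 + 6 \cdot 1\right) - 2 \left(-4\right) \left(-1\right) \left(-71\right) = \left(-19 + 6\right) - 8 \left(-71\right) = -13 - -568 = -13 + 568 = 555$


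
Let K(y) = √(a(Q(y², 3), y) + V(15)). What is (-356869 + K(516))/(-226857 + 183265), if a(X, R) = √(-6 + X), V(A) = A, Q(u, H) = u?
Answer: 356869/43592 - √(15 + 25*√426)/43592 ≈ 8.1860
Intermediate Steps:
K(y) = √(15 + √(-6 + y²)) (K(y) = √(√(-6 + y²) + 15) = √(15 + √(-6 + y²)))
(-356869 + K(516))/(-226857 + 183265) = (-356869 + √(15 + √(-6 + 516²)))/(-226857 + 183265) = (-356869 + √(15 + √(-6 + 266256)))/(-43592) = (-356869 + √(15 + √266250))*(-1/43592) = (-356869 + √(15 + 25*√426))*(-1/43592) = 356869/43592 - √(15 + 25*√426)/43592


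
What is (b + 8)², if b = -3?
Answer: 25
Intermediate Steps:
(b + 8)² = (-3 + 8)² = 5² = 25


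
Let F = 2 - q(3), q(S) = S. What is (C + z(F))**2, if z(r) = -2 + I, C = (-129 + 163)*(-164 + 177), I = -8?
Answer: 186624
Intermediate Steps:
F = -1 (F = 2 - 1*3 = 2 - 3 = -1)
C = 442 (C = 34*13 = 442)
z(r) = -10 (z(r) = -2 - 8 = -10)
(C + z(F))**2 = (442 - 10)**2 = 432**2 = 186624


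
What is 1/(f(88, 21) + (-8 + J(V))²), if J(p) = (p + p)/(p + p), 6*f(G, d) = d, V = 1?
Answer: 2/105 ≈ 0.019048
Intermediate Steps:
f(G, d) = d/6
J(p) = 1 (J(p) = (2*p)/((2*p)) = (2*p)*(1/(2*p)) = 1)
1/(f(88, 21) + (-8 + J(V))²) = 1/((⅙)*21 + (-8 + 1)²) = 1/(7/2 + (-7)²) = 1/(7/2 + 49) = 1/(105/2) = 2/105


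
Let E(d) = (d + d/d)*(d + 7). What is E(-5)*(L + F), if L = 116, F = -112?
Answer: -32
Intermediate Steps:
E(d) = (1 + d)*(7 + d) (E(d) = (d + 1)*(7 + d) = (1 + d)*(7 + d))
E(-5)*(L + F) = (7 + (-5)² + 8*(-5))*(116 - 112) = (7 + 25 - 40)*4 = -8*4 = -32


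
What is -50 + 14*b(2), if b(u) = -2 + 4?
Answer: -22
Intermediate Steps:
b(u) = 2
-50 + 14*b(2) = -50 + 14*2 = -50 + 28 = -22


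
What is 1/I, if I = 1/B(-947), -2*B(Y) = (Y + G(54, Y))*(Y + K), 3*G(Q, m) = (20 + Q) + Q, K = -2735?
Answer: -4994633/3 ≈ -1.6649e+6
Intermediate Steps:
G(Q, m) = 20/3 + 2*Q/3 (G(Q, m) = ((20 + Q) + Q)/3 = (20 + 2*Q)/3 = 20/3 + 2*Q/3)
B(Y) = -(-2735 + Y)*(128/3 + Y)/2 (B(Y) = -(Y + (20/3 + (⅔)*54))*(Y - 2735)/2 = -(Y + (20/3 + 36))*(-2735 + Y)/2 = -(Y + 128/3)*(-2735 + Y)/2 = -(128/3 + Y)*(-2735 + Y)/2 = -(-2735 + Y)*(128/3 + Y)/2)
I = -3/4994633 (I = 1/(175040/3 - ½*(-947)² + (8077/6)*(-947)) = 1/(175040/3 - ½*896809 - 7648919/6) = 1/(175040/3 - 896809/2 - 7648919/6) = 1/(-4994633/3) = -3/4994633 ≈ -6.0064e-7)
1/I = 1/(-3/4994633) = -4994633/3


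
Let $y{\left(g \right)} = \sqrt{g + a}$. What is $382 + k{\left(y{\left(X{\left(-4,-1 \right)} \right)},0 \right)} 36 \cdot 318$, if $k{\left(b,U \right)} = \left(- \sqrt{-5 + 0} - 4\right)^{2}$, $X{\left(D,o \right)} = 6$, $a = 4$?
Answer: $126310 + 91584 i \sqrt{5} \approx 1.2631 \cdot 10^{5} + 2.0479 \cdot 10^{5} i$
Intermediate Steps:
$y{\left(g \right)} = \sqrt{4 + g}$ ($y{\left(g \right)} = \sqrt{g + 4} = \sqrt{4 + g}$)
$k{\left(b,U \right)} = \left(-4 - i \sqrt{5}\right)^{2}$ ($k{\left(b,U \right)} = \left(- \sqrt{-5} - 4\right)^{2} = \left(- i \sqrt{5} - 4\right)^{2} = \left(-4 - i \sqrt{5}\right)^{2}$)
$382 + k{\left(y{\left(X{\left(-4,-1 \right)} \right)},0 \right)} 36 \cdot 318 = 382 + \left(4 + i \sqrt{5}\right)^{2} \cdot 36 \cdot 318 = 382 + 36 \left(4 + i \sqrt{5}\right)^{2} \cdot 318 = 382 + 11448 \left(4 + i \sqrt{5}\right)^{2}$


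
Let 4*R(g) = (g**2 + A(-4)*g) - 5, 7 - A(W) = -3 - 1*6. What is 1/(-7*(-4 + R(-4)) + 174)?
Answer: 4/1179 ≈ 0.0033927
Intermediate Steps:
A(W) = 16 (A(W) = 7 - (-3 - 1*6) = 7 - (-3 - 6) = 7 - 1*(-9) = 7 + 9 = 16)
R(g) = -5/4 + 4*g + g**2/4 (R(g) = ((g**2 + 16*g) - 5)/4 = (-5 + g**2 + 16*g)/4 = -5/4 + 4*g + g**2/4)
1/(-7*(-4 + R(-4)) + 174) = 1/(-7*(-4 + (-5/4 + 4*(-4) + (1/4)*(-4)**2)) + 174) = 1/(-7*(-4 + (-5/4 - 16 + (1/4)*16)) + 174) = 1/(-7*(-4 + (-5/4 - 16 + 4)) + 174) = 1/(-7*(-4 - 53/4) + 174) = 1/(-7*(-69/4) + 174) = 1/(483/4 + 174) = 1/(1179/4) = 4/1179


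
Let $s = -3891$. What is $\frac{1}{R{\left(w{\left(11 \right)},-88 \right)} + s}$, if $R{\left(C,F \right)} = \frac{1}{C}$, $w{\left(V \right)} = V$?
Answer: $- \frac{11}{42800} \approx -0.00025701$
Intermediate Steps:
$\frac{1}{R{\left(w{\left(11 \right)},-88 \right)} + s} = \frac{1}{\frac{1}{11} - 3891} = \frac{1}{- \frac{42800}{11}} = - \frac{11}{42800}$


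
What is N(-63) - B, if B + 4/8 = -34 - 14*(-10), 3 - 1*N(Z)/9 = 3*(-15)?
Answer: 653/2 ≈ 326.50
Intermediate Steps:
N(Z) = 432 (N(Z) = 27 - 27*(-15) = 27 - 9*(-45) = 27 + 405 = 432)
B = 211/2 (B = -1/2 + (-34 - 14*(-10)) = -1/2 + (-34 + 140) = -1/2 + 106 = 211/2 ≈ 105.50)
N(-63) - B = 432 - 1*211/2 = 432 - 211/2 = 653/2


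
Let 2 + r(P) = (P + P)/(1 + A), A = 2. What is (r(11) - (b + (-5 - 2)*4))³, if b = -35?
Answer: 8615125/27 ≈ 3.1908e+5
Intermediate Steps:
r(P) = -2 + 2*P/3 (r(P) = -2 + (P + P)/(1 + 2) = -2 + (2*P)/3 = -2 + (2*P)*(⅓) = -2 + 2*P/3)
(r(11) - (b + (-5 - 2)*4))³ = ((-2 + (⅔)*11) - (-35 + (-5 - 2)*4))³ = ((-2 + 22/3) - (-35 - 7*4))³ = (16/3 - (-35 - 28))³ = (16/3 - 1*(-63))³ = (16/3 + 63)³ = (205/3)³ = 8615125/27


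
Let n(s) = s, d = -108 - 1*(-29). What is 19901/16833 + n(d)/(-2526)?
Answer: 17199911/14173386 ≈ 1.2135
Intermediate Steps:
d = -79 (d = -108 + 29 = -79)
19901/16833 + n(d)/(-2526) = 19901/16833 - 79/(-2526) = 19901*(1/16833) - 79*(-1/2526) = 19901/16833 + 79/2526 = 17199911/14173386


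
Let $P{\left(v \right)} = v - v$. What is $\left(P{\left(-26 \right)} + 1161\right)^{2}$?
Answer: $1347921$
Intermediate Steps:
$P{\left(v \right)} = 0$
$\left(P{\left(-26 \right)} + 1161\right)^{2} = \left(0 + 1161\right)^{2} = 1161^{2} = 1347921$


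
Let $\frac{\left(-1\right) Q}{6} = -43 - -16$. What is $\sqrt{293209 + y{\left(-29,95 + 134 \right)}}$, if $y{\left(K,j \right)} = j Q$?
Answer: $\sqrt{330307} \approx 574.72$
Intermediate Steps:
$Q = 162$ ($Q = - 6 \left(-43 - -16\right) = - 6 \left(-43 + 16\right) = \left(-6\right) \left(-27\right) = 162$)
$y{\left(K,j \right)} = 162 j$ ($y{\left(K,j \right)} = j 162 = 162 j$)
$\sqrt{293209 + y{\left(-29,95 + 134 \right)}} = \sqrt{293209 + 162 \left(95 + 134\right)} = \sqrt{293209 + 162 \cdot 229} = \sqrt{293209 + 37098} = \sqrt{330307}$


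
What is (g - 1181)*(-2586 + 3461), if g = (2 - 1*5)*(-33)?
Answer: -946750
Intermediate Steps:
g = 99 (g = (2 - 5)*(-33) = -3*(-33) = 99)
(g - 1181)*(-2586 + 3461) = (99 - 1181)*(-2586 + 3461) = -1082*875 = -946750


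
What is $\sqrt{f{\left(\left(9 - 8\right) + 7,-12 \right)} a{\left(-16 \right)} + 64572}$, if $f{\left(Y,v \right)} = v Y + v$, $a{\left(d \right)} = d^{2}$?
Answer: $2 \sqrt{9231} \approx 192.16$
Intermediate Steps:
$f{\left(Y,v \right)} = v + Y v$ ($f{\left(Y,v \right)} = Y v + v = v + Y v$)
$\sqrt{f{\left(\left(9 - 8\right) + 7,-12 \right)} a{\left(-16 \right)} + 64572} = \sqrt{- 12 \left(1 + \left(\left(9 - 8\right) + 7\right)\right) \left(-16\right)^{2} + 64572} = \sqrt{- 12 \left(1 + \left(1 + 7\right)\right) 256 + 64572} = \sqrt{- 12 \left(1 + 8\right) 256 + 64572} = \sqrt{\left(-12\right) 9 \cdot 256 + 64572} = \sqrt{\left(-108\right) 256 + 64572} = \sqrt{-27648 + 64572} = \sqrt{36924} = 2 \sqrt{9231}$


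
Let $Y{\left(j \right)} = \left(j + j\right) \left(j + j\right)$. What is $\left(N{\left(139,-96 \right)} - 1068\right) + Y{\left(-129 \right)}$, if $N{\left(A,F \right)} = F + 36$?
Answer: $65436$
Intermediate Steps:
$N{\left(A,F \right)} = 36 + F$
$Y{\left(j \right)} = 4 j^{2}$ ($Y{\left(j \right)} = 2 j 2 j = 4 j^{2}$)
$\left(N{\left(139,-96 \right)} - 1068\right) + Y{\left(-129 \right)} = \left(\left(36 - 96\right) - 1068\right) + 4 \left(-129\right)^{2} = \left(-60 - 1068\right) + 4 \cdot 16641 = -1128 + 66564 = 65436$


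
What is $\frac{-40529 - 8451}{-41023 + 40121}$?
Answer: $\frac{24490}{451} \approx 54.302$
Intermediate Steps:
$\frac{-40529 - 8451}{-41023 + 40121} = - \frac{48980}{-902} = \left(-48980\right) \left(- \frac{1}{902}\right) = \frac{24490}{451}$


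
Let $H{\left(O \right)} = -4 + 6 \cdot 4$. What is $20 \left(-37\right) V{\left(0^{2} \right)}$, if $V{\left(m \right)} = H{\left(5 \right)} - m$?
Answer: $-14800$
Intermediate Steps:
$H{\left(O \right)} = 20$ ($H{\left(O \right)} = -4 + 24 = 20$)
$V{\left(m \right)} = 20 - m$
$20 \left(-37\right) V{\left(0^{2} \right)} = 20 \left(-37\right) \left(20 - 0^{2}\right) = - 740 \left(20 - 0\right) = - 740 \left(20 + 0\right) = \left(-740\right) 20 = -14800$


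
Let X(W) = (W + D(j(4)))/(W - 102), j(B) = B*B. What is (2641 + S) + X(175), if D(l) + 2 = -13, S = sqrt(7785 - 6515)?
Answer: 192953/73 + sqrt(1270) ≈ 2678.8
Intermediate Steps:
S = sqrt(1270) ≈ 35.637
j(B) = B**2
D(l) = -15 (D(l) = -2 - 13 = -15)
X(W) = (-15 + W)/(-102 + W) (X(W) = (W - 15)/(W - 102) = (-15 + W)/(-102 + W))
(2641 + S) + X(175) = (2641 + sqrt(1270)) + (-15 + 175)/(-102 + 175) = (2641 + sqrt(1270)) + 160/73 = 192953/73 + sqrt(1270)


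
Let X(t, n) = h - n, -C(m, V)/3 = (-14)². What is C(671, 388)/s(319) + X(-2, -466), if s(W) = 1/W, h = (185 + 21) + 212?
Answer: -186688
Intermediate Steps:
h = 418 (h = 206 + 212 = 418)
C(m, V) = -588 (C(m, V) = -3*(-14)² = -3*196 = -588)
X(t, n) = 418 - n
C(671, 388)/s(319) + X(-2, -466) = -588/(1/319) + (418 - 1*(-466)) = -588/1/319 + (418 + 466) = -588*319 + 884 = -187572 + 884 = -186688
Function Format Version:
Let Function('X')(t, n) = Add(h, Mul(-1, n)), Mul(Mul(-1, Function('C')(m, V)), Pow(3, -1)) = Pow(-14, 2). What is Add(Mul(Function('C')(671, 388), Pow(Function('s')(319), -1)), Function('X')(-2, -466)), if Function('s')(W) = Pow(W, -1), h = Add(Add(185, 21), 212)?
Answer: -186688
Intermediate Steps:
h = 418 (h = Add(206, 212) = 418)
Function('C')(m, V) = -588 (Function('C')(m, V) = Mul(-3, Pow(-14, 2)) = Mul(-3, 196) = -588)
Function('X')(t, n) = Add(418, Mul(-1, n))
Add(Mul(Function('C')(671, 388), Pow(Function('s')(319), -1)), Function('X')(-2, -466)) = Add(Mul(-588, Pow(Pow(319, -1), -1)), Add(418, Mul(-1, -466))) = Add(Mul(-588, Pow(Rational(1, 319), -1)), Add(418, 466)) = Add(Mul(-588, 319), 884) = Add(-187572, 884) = -186688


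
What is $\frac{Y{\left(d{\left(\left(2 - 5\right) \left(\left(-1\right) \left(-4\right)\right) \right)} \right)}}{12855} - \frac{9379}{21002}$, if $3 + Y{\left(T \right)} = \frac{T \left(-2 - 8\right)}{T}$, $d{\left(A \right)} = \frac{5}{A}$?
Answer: $- \frac{120840071}{269980710} \approx -0.44759$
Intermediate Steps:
$Y{\left(T \right)} = -13$ ($Y{\left(T \right)} = -3 + \frac{T \left(-2 - 8\right)}{T} = -3 + \frac{T \left(-10\right)}{T} = -3 + \frac{\left(-10\right) T}{T} = -3 - 10 = -13$)
$\frac{Y{\left(d{\left(\left(2 - 5\right) \left(\left(-1\right) \left(-4\right)\right) \right)} \right)}}{12855} - \frac{9379}{21002} = - \frac{13}{12855} - \frac{9379}{21002} = - \frac{120840071}{269980710}$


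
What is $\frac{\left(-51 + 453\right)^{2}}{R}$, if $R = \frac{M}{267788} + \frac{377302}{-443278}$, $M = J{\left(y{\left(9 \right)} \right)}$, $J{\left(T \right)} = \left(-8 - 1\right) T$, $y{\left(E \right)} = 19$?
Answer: $- \frac{9591563357429328}{50556374257} \approx -1.8972 \cdot 10^{5}$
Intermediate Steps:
$J{\left(T \right)} = - 9 T$
$M = -171$ ($M = \left(-9\right) 19 = -171$)
$R = - \frac{50556374257}{59352264532}$ ($R = - \frac{171}{267788} + \frac{377302}{-443278} = \left(-171\right) \frac{1}{267788} + 377302 \left(- \frac{1}{443278}\right) = - \frac{171}{267788} - \frac{188651}{221639} = - \frac{50556374257}{59352264532} \approx -0.8518$)
$\frac{\left(-51 + 453\right)^{2}}{R} = \frac{\left(-51 + 453\right)^{2}}{- \frac{50556374257}{59352264532}} = 402^{2} \left(- \frac{59352264532}{50556374257}\right) = 161604 \left(- \frac{59352264532}{50556374257}\right) = - \frac{9591563357429328}{50556374257}$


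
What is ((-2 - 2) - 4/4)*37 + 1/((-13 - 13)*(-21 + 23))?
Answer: -9621/52 ≈ -185.02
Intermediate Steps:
((-2 - 2) - 4/4)*37 + 1/((-13 - 13)*(-21 + 23)) = (-4 - 4*¼)*37 + 1/(-26*2) = (-4 - 1)*37 + 1/(-52) = -5*37 - 1/52 = -185 - 1/52 = -9621/52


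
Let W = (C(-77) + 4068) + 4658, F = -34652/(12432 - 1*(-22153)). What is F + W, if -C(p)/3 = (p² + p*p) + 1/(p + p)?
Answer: -143000096973/5326090 ≈ -26849.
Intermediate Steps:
F = -34652/34585 (F = -34652/(12432 + 22153) = -34652/34585 ≈ -1.0019)
C(p) = -6*p² - 3/(2*p) (C(p) = -3*((p² + p*p) + 1/(p + p)) = -3*((p² + p²) + 1/(2*p)) = -3*(2*p² + 1/(2*p)) = -3*(1/(2*p) + 2*p²) = -6*p² - 3/(2*p))
W = -4134589/154 (W = ((3/2)*(-1 - 4*(-77)³)/(-77) + 4068) + 4658 = ((3/2)*(-1/77)*(-1 - 4*(-456533)) + 4068) + 4658 = ((3/2)*(-1/77)*(-1 + 1826132) + 4068) + 4658 = ((3/2)*(-1/77)*1826131 + 4068) + 4658 = (-5478393/154 + 4068) + 4658 = -4851921/154 + 4658 = -4134589/154 ≈ -26848.)
F + W = -34652/34585 - 4134589/154 = -143000096973/5326090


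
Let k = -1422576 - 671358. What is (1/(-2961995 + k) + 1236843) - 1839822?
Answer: -3048619012492/5055929 ≈ -6.0298e+5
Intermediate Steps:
k = -2093934
(1/(-2961995 + k) + 1236843) - 1839822 = (1/(-2961995 - 2093934) + 1236843) - 1839822 = (1/(-5055929) + 1236843) - 1839822 = (-1/5055929 + 1236843) - 1839822 = 6253390392146/5055929 - 1839822 = -3048619012492/5055929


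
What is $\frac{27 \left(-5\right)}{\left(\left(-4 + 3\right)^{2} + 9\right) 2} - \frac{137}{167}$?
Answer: $- \frac{5057}{668} \approx -7.5704$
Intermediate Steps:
$\frac{27 \left(-5\right)}{\left(\left(-4 + 3\right)^{2} + 9\right) 2} - \frac{137}{167} = - \frac{135}{\left(\left(-1\right)^{2} + 9\right) 2} - \frac{137}{167} = - \frac{135}{\left(1 + 9\right) 2} - \frac{137}{167} = - \frac{135}{10 \cdot 2} - \frac{137}{167} = - \frac{135}{20} - \frac{137}{167} = \left(-135\right) \frac{1}{20} - \frac{137}{167} = - \frac{27}{4} - \frac{137}{167} = - \frac{5057}{668}$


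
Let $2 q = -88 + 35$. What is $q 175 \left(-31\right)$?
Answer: $\frac{287525}{2} \approx 1.4376 \cdot 10^{5}$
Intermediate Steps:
$q = - \frac{53}{2}$ ($q = \frac{-88 + 35}{2} = \frac{1}{2} \left(-53\right) = - \frac{53}{2} \approx -26.5$)
$q 175 \left(-31\right) = \left(- \frac{53}{2}\right) 175 \left(-31\right) = \left(- \frac{9275}{2}\right) \left(-31\right) = \frac{287525}{2}$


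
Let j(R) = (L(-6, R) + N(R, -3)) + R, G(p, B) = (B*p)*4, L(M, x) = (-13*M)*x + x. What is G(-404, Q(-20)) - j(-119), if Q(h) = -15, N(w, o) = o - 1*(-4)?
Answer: 33759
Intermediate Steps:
N(w, o) = 4 + o (N(w, o) = o + 4 = 4 + o)
L(M, x) = x - 13*M*x (L(M, x) = -13*M*x + x = x - 13*M*x)
G(p, B) = 4*B*p
j(R) = 1 + 80*R (j(R) = (R*(1 - 13*(-6)) + (4 - 3)) + R = (R*(1 + 78) + 1) + R = (R*79 + 1) + R = (79*R + 1) + R = (1 + 79*R) + R = 1 + 80*R)
G(-404, Q(-20)) - j(-119) = 4*(-15)*(-404) - (1 + 80*(-119)) = 24240 - (1 - 9520) = 24240 - 1*(-9519) = 24240 + 9519 = 33759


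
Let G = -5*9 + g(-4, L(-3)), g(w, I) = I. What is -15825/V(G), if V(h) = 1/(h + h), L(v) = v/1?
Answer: 1519200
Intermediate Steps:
L(v) = v (L(v) = v*1 = v)
G = -48 (G = -5*9 - 3 = -45 - 3 = -48)
V(h) = 1/(2*h)
-15825/V(G) = -15825/((½)/(-48)) = -15825/((½)*(-1/48)) = -15825/(-1/96) = -15825*(-96) = 1519200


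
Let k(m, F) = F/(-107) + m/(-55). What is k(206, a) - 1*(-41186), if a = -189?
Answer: 242367963/5885 ≈ 41184.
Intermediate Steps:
k(m, F) = -m/55 - F/107 (k(m, F) = F*(-1/107) + m*(-1/55) = -F/107 - m/55 = -m/55 - F/107)
k(206, a) - 1*(-41186) = (-1/55*206 - 1/107*(-189)) - 1*(-41186) = (-206/55 + 189/107) + 41186 = -11647/5885 + 41186 = 242367963/5885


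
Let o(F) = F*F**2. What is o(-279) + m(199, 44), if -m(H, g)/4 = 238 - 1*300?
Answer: -21717391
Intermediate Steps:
m(H, g) = 248 (m(H, g) = -4*(238 - 1*300) = -4*(238 - 300) = -4*(-62) = 248)
o(F) = F**3
o(-279) + m(199, 44) = (-279)**3 + 248 = -21717639 + 248 = -21717391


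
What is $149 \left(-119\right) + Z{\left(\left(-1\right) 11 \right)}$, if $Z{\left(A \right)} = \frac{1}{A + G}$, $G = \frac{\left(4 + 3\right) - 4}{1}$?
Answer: $- \frac{141849}{8} \approx -17731.0$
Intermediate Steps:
$G = 3$ ($G = \left(7 - 4\right) 1 = 3 \cdot 1 = 3$)
$Z{\left(A \right)} = \frac{1}{3 + A}$ ($Z{\left(A \right)} = \frac{1}{A + 3} = \frac{1}{3 + A}$)
$149 \left(-119\right) + Z{\left(\left(-1\right) 11 \right)} = 149 \left(-119\right) + \frac{1}{3 - 11} = -17731 + \frac{1}{3 - 11} = -17731 + \frac{1}{-8} = -17731 - \frac{1}{8} = - \frac{141849}{8}$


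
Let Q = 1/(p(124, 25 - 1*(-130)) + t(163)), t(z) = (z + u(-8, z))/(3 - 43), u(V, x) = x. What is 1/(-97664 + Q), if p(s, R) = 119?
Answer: -2217/216521068 ≈ -1.0239e-5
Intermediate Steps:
t(z) = -z/20 (t(z) = (z + z)/(3 - 43) = (2*z)/(-40) = (2*z)*(-1/40) = -z/20)
Q = 20/2217 (Q = 1/(119 - 1/20*163) = 1/(119 - 163/20) = 1/(2217/20) = 20/2217 ≈ 0.0090212)
1/(-97664 + Q) = 1/(-97664 + 20/2217) = 1/(-216521068/2217) = -2217/216521068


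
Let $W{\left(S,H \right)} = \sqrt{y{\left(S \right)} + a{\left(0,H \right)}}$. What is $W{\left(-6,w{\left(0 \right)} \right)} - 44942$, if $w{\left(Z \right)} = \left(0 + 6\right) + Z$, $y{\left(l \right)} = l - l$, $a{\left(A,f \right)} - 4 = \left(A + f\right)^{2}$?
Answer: $-44942 + 2 \sqrt{10} \approx -44936.0$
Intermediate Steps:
$a{\left(A,f \right)} = 4 + \left(A + f\right)^{2}$
$y{\left(l \right)} = 0$
$w{\left(Z \right)} = 6 + Z$
$W{\left(S,H \right)} = \sqrt{4 + H^{2}}$ ($W{\left(S,H \right)} = \sqrt{0 + \left(4 + \left(0 + H\right)^{2}\right)} = \sqrt{0 + \left(4 + H^{2}\right)} = \sqrt{4 + H^{2}}$)
$W{\left(-6,w{\left(0 \right)} \right)} - 44942 = \sqrt{4 + \left(6 + 0\right)^{2}} - 44942 = \sqrt{4 + 6^{2}} - 44942 = \sqrt{4 + 36} - 44942 = \sqrt{40} - 44942 = 2 \sqrt{10} - 44942 = -44942 + 2 \sqrt{10}$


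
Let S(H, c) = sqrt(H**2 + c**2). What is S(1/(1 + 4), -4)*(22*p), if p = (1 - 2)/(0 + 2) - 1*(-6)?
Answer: 121*sqrt(401)/5 ≈ 484.60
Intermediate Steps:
p = 11/2 (p = -1/2 + 6 = 11/2 ≈ 5.5000)
S(1/(1 + 4), -4)*(22*p) = sqrt((1/(1 + 4))**2 + (-4)**2)*(22*(11/2)) = sqrt((1/5)**2 + 16)*121 = sqrt(1/25 + 16)*121 = sqrt(401/25)*121 = (sqrt(401)/5)*121 = 121*sqrt(401)/5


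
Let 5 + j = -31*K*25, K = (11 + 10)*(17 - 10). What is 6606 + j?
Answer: -107324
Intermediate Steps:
K = 147 (K = 21*7 = 147)
j = -113930 (j = -5 - 31*147*25 = -5 - 4557*25 = -5 - 113925 = -113930)
6606 + j = 6606 - 113930 = -107324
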